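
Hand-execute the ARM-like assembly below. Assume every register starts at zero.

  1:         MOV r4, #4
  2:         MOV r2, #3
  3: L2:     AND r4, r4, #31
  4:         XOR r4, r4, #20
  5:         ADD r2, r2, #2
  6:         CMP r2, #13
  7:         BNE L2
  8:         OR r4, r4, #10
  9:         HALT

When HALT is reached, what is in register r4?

MOV r4, #4 → r4=4
MOV r2, #3 → r2=3
AND r4, r4, #31 → r4=4&31=4
XOR r4, r4, #20 → r4=4^20=16
ADD r2, r2, #2 → r2=3+2=5
CMP r2, #13  (cmp 5,13)
BNE L2: taken
AND r4, r4, #31 → r4=16&31=16
XOR r4, r4, #20 → r4=16^20=4
ADD r2, r2, #2 → r2=5+2=7
CMP r2, #13  (cmp 7,13)
BNE L2: taken
AND r4, r4, #31 → r4=4&31=4
XOR r4, r4, #20 → r4=4^20=16
ADD r2, r2, #2 → r2=7+2=9
CMP r2, #13  (cmp 9,13)
BNE L2: taken
AND r4, r4, #31 → r4=16&31=16
XOR r4, r4, #20 → r4=16^20=4
ADD r2, r2, #2 → r2=9+2=11
CMP r2, #13  (cmp 11,13)
BNE L2: taken
AND r4, r4, #31 → r4=4&31=4
XOR r4, r4, #20 → r4=4^20=16
ADD r2, r2, #2 → r2=11+2=13
CMP r2, #13  (cmp 13,13)
BNE L2: not taken
OR r4, r4, #10 → r4=16|10=26
halt.

26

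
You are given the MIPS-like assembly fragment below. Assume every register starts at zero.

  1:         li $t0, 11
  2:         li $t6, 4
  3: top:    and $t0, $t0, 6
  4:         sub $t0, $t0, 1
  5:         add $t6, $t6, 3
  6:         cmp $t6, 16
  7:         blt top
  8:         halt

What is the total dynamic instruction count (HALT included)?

23

after li $t0, 11: $t0=11
after li $t6, 4: $t6=4
after and $t0, $t0, 6: $t0=11&6=2
after sub $t0, $t0, 1: $t0=2-1=1
after add $t6, $t6, 3: $t6=4+3=7
cmp $t6, 16  (cmp 7,16)
blt top: taken
after and $t0, $t0, 6: $t0=1&6=0
after sub $t0, $t0, 1: $t0=0-1=-1
after add $t6, $t6, 3: $t6=7+3=10
cmp $t6, 16  (cmp 10,16)
blt top: taken
after and $t0, $t0, 6: $t0=(-1)&6=6
after sub $t0, $t0, 1: $t0=6-1=5
after add $t6, $t6, 3: $t6=10+3=13
cmp $t6, 16  (cmp 13,16)
blt top: taken
after and $t0, $t0, 6: $t0=5&6=4
after sub $t0, $t0, 1: $t0=4-1=3
after add $t6, $t6, 3: $t6=13+3=16
cmp $t6, 16  (cmp 16,16)
blt top: not taken
halt.
Total executed instructions: 23.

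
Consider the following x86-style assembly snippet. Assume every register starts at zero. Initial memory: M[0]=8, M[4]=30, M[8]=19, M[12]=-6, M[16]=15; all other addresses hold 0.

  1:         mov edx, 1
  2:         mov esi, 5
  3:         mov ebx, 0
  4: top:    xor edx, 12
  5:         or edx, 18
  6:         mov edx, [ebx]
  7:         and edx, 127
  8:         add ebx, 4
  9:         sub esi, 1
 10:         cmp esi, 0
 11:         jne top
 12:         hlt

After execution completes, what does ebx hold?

edx=1
esi=5
ebx=0
edx=1^12=13
edx=13|18=31
edx=M[0]=8
edx=8&127=8
ebx=0+4=4
esi=5-1=4
cmp esi, 0  (cmp 4,0)
jne top: taken
edx=8^12=4
edx=4|18=22
edx=M[4]=30
edx=30&127=30
ebx=4+4=8
esi=4-1=3
cmp esi, 0  (cmp 3,0)
jne top: taken
edx=30^12=18
edx=18|18=18
edx=M[8]=19
edx=19&127=19
ebx=8+4=12
esi=3-1=2
cmp esi, 0  (cmp 2,0)
jne top: taken
edx=19^12=31
edx=31|18=31
edx=M[12]=-6
edx=(-6)&127=122
ebx=12+4=16
esi=2-1=1
cmp esi, 0  (cmp 1,0)
jne top: taken
edx=122^12=118
edx=118|18=118
edx=M[16]=15
edx=15&127=15
ebx=16+4=20
esi=1-1=0
cmp esi, 0  (cmp 0,0)
jne top: not taken
halt.

20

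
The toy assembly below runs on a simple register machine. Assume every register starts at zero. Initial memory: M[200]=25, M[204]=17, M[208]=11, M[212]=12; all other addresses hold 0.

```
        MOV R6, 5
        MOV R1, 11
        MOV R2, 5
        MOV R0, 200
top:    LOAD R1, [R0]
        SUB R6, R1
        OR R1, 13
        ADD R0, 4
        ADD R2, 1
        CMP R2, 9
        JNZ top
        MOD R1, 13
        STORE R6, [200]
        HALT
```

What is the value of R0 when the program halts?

MOV R6, 5 → R6=5
MOV R1, 11 → R1=11
MOV R2, 5 → R2=5
MOV R0, 200 → R0=200
LOAD R1, [R0] → R1=M[200]=25
SUB R6, R1 → R6=5-25=-20
OR R1, 13 → R1=25|13=29
ADD R0, 4 → R0=200+4=204
ADD R2, 1 → R2=5+1=6
CMP R2, 9  (cmp 6,9)
JNZ top: taken
LOAD R1, [R0] → R1=M[204]=17
SUB R6, R1 → R6=(-20)-17=-37
OR R1, 13 → R1=17|13=29
ADD R0, 4 → R0=204+4=208
ADD R2, 1 → R2=6+1=7
CMP R2, 9  (cmp 7,9)
JNZ top: taken
LOAD R1, [R0] → R1=M[208]=11
SUB R6, R1 → R6=(-37)-11=-48
OR R1, 13 → R1=11|13=15
ADD R0, 4 → R0=208+4=212
ADD R2, 1 → R2=7+1=8
CMP R2, 9  (cmp 8,9)
JNZ top: taken
LOAD R1, [R0] → R1=M[212]=12
SUB R6, R1 → R6=(-48)-12=-60
OR R1, 13 → R1=12|13=13
ADD R0, 4 → R0=212+4=216
ADD R2, 1 → R2=8+1=9
CMP R2, 9  (cmp 9,9)
JNZ top: not taken
MOD R1, 13 → R1=13%13=0
STORE R6, [200] → M[200]=-60
halt.

216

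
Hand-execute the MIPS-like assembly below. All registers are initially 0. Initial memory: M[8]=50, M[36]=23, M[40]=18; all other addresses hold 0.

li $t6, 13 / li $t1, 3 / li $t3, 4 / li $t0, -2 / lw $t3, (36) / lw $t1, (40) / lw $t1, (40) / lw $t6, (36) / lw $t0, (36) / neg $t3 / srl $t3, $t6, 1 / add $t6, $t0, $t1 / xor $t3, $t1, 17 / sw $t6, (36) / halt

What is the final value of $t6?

41

$t6=13
$t1=3
$t3=4
$t0=-2
$t3=M[36]=23
$t1=M[40]=18
$t1=M[40]=18
$t6=M[36]=23
$t0=M[36]=23
$t3=-(23)=-23
$t3=23>>1=11
$t6=23+18=41
$t3=18^17=3
sw $t6, (36) → M[36]=41
halt.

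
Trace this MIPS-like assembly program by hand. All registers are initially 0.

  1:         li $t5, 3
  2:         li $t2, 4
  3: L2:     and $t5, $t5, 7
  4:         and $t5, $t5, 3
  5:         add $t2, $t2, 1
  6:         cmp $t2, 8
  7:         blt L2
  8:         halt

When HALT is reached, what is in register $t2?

$t5=3
$t2=4
$t5=3&7=3
$t5=3&3=3
$t2=4+1=5
cmp $t2, 8  (cmp 5,8)
blt L2: taken
$t5=3&7=3
$t5=3&3=3
$t2=5+1=6
cmp $t2, 8  (cmp 6,8)
blt L2: taken
$t5=3&7=3
$t5=3&3=3
$t2=6+1=7
cmp $t2, 8  (cmp 7,8)
blt L2: taken
$t5=3&7=3
$t5=3&3=3
$t2=7+1=8
cmp $t2, 8  (cmp 8,8)
blt L2: not taken
halt.

8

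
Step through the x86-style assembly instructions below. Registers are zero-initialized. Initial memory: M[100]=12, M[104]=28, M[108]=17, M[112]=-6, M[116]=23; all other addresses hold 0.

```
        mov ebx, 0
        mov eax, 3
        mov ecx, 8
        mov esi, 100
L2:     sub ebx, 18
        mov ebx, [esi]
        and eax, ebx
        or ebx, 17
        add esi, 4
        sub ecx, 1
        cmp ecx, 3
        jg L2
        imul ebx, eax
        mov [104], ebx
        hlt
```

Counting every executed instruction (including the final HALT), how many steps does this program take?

ebx=0
eax=3
ecx=8
esi=100
ebx=0-18=-18
ebx=M[100]=12
eax=3&12=0
ebx=12|17=29
esi=100+4=104
ecx=8-1=7
cmp ecx, 3  (cmp 7,3)
jg L2: taken
ebx=29-18=11
ebx=M[104]=28
eax=0&28=0
ebx=28|17=29
esi=104+4=108
ecx=7-1=6
cmp ecx, 3  (cmp 6,3)
jg L2: taken
ebx=29-18=11
ebx=M[108]=17
eax=0&17=0
ebx=17|17=17
esi=108+4=112
ecx=6-1=5
cmp ecx, 3  (cmp 5,3)
jg L2: taken
ebx=17-18=-1
ebx=M[112]=-6
eax=0&(-6)=0
ebx=(-6)|17=-5
esi=112+4=116
ecx=5-1=4
cmp ecx, 3  (cmp 4,3)
jg L2: taken
ebx=(-5)-18=-23
ebx=M[116]=23
eax=0&23=0
ebx=23|17=23
esi=116+4=120
ecx=4-1=3
cmp ecx, 3  (cmp 3,3)
jg L2: not taken
ebx=23*0=0
mov [104], ebx → M[104]=0
halt.
Total executed instructions: 47.

47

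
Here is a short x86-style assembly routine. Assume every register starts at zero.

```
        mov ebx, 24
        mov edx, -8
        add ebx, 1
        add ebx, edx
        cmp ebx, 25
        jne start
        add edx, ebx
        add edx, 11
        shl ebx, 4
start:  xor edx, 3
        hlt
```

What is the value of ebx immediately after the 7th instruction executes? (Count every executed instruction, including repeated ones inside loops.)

mov ebx, 24 → ebx=24
mov edx, -8 → edx=-8
add ebx, 1 → ebx=24+1=25
add ebx, edx → ebx=25+(-8)=17
cmp ebx, 25  (cmp 17,25)
jne start: taken
xor edx, 3 → edx=(-8)^3=-5
After step 7: ebx = 17.

17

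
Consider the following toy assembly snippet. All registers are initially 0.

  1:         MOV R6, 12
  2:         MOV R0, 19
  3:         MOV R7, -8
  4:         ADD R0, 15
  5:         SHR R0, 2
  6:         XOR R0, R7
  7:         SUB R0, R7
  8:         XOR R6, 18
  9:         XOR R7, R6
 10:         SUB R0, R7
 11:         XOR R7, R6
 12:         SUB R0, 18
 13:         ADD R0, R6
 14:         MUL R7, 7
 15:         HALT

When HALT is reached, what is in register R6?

after MOV R6, 12: R6=12
after MOV R0, 19: R0=19
after MOV R7, -8: R7=-8
after ADD R0, 15: R0=19+15=34
after SHR R0, 2: R0=34>>2=8
after XOR R0, R7: R0=8^(-8)=-16
after SUB R0, R7: R0=(-16)-(-8)=-8
after XOR R6, 18: R6=12^18=30
after XOR R7, R6: R7=(-8)^30=-26
after SUB R0, R7: R0=(-8)-(-26)=18
after XOR R7, R6: R7=(-26)^30=-8
after SUB R0, 18: R0=18-18=0
after ADD R0, R6: R0=0+30=30
after MUL R7, 7: R7=(-8)*7=-56
halt.

30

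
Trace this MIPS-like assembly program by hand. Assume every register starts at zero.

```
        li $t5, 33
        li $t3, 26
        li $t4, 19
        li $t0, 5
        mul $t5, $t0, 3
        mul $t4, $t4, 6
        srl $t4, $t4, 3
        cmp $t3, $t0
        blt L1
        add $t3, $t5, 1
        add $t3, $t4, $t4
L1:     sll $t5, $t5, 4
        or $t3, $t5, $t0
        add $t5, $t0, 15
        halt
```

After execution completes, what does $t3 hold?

245

after li $t5, 33: $t5=33
after li $t3, 26: $t3=26
after li $t4, 19: $t4=19
after li $t0, 5: $t0=5
after mul $t5, $t0, 3: $t5=5*3=15
after mul $t4, $t4, 6: $t4=19*6=114
after srl $t4, $t4, 3: $t4=114>>3=14
cmp $t3, $t0  (cmp 26,5)
blt L1: not taken
after add $t3, $t5, 1: $t3=15+1=16
after add $t3, $t4, $t4: $t3=14+14=28
after sll $t5, $t5, 4: $t5=15<<4=240
after or $t3, $t5, $t0: $t3=240|5=245
after add $t5, $t0, 15: $t5=5+15=20
halt.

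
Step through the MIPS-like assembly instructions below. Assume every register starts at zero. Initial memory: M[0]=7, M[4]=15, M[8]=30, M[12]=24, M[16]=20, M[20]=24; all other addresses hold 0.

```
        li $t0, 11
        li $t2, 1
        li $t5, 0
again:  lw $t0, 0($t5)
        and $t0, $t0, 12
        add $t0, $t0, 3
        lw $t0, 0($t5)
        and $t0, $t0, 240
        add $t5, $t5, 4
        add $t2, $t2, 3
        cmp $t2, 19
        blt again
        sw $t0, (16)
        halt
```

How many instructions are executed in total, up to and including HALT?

$t0=11
$t2=1
$t5=0
$t0=M[0]=7
$t0=7&12=4
$t0=4+3=7
$t0=M[0]=7
$t0=7&240=0
$t5=0+4=4
$t2=1+3=4
cmp $t2, 19  (cmp 4,19)
blt again: taken
$t0=M[4]=15
$t0=15&12=12
$t0=12+3=15
$t0=M[4]=15
$t0=15&240=0
$t5=4+4=8
$t2=4+3=7
cmp $t2, 19  (cmp 7,19)
blt again: taken
$t0=M[8]=30
$t0=30&12=12
$t0=12+3=15
$t0=M[8]=30
$t0=30&240=16
$t5=8+4=12
$t2=7+3=10
cmp $t2, 19  (cmp 10,19)
blt again: taken
$t0=M[12]=24
$t0=24&12=8
$t0=8+3=11
$t0=M[12]=24
$t0=24&240=16
$t5=12+4=16
$t2=10+3=13
cmp $t2, 19  (cmp 13,19)
blt again: taken
$t0=M[16]=20
$t0=20&12=4
$t0=4+3=7
$t0=M[16]=20
$t0=20&240=16
$t5=16+4=20
$t2=13+3=16
cmp $t2, 19  (cmp 16,19)
blt again: taken
$t0=M[20]=24
$t0=24&12=8
$t0=8+3=11
$t0=M[20]=24
$t0=24&240=16
$t5=20+4=24
$t2=16+3=19
cmp $t2, 19  (cmp 19,19)
blt again: not taken
sw $t0, (16) → M[16]=16
halt.
Total executed instructions: 59.

59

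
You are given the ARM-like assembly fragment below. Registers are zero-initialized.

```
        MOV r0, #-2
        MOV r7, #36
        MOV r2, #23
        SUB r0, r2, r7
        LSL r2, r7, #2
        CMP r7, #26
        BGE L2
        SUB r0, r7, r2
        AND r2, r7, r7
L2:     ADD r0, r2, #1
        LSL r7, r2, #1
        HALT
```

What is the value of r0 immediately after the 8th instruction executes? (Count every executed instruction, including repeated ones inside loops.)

after MOV r0, #-2: r0=-2
after MOV r7, #36: r7=36
after MOV r2, #23: r2=23
after SUB r0, r2, r7: r0=23-36=-13
after LSL r2, r7, #2: r2=36<<2=144
CMP r7, #26  (cmp 36,26)
BGE L2: taken
after ADD r0, r2, #1: r0=144+1=145
After step 8: r0 = 145.

145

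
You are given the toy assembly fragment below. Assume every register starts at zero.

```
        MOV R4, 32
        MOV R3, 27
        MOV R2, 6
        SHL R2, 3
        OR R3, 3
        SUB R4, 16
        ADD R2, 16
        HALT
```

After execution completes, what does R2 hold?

64

after MOV R4, 32: R4=32
after MOV R3, 27: R3=27
after MOV R2, 6: R2=6
after SHL R2, 3: R2=6<<3=48
after OR R3, 3: R3=27|3=27
after SUB R4, 16: R4=32-16=16
after ADD R2, 16: R2=48+16=64
halt.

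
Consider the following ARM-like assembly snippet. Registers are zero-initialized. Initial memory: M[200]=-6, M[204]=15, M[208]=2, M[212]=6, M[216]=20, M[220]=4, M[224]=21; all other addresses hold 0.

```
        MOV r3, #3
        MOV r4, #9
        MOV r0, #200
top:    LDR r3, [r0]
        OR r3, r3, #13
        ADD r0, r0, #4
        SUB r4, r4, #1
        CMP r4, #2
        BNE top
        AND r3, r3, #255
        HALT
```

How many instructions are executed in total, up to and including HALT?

after MOV r3, #3: r3=3
after MOV r4, #9: r4=9
after MOV r0, #200: r0=200
after LDR r3, [r0]: r3=M[200]=-6
after OR r3, r3, #13: r3=(-6)|13=-1
after ADD r0, r0, #4: r0=200+4=204
after SUB r4, r4, #1: r4=9-1=8
CMP r4, #2  (cmp 8,2)
BNE top: taken
after LDR r3, [r0]: r3=M[204]=15
after OR r3, r3, #13: r3=15|13=15
after ADD r0, r0, #4: r0=204+4=208
after SUB r4, r4, #1: r4=8-1=7
CMP r4, #2  (cmp 7,2)
BNE top: taken
after LDR r3, [r0]: r3=M[208]=2
after OR r3, r3, #13: r3=2|13=15
after ADD r0, r0, #4: r0=208+4=212
after SUB r4, r4, #1: r4=7-1=6
CMP r4, #2  (cmp 6,2)
BNE top: taken
after LDR r3, [r0]: r3=M[212]=6
after OR r3, r3, #13: r3=6|13=15
after ADD r0, r0, #4: r0=212+4=216
after SUB r4, r4, #1: r4=6-1=5
CMP r4, #2  (cmp 5,2)
BNE top: taken
after LDR r3, [r0]: r3=M[216]=20
after OR r3, r3, #13: r3=20|13=29
after ADD r0, r0, #4: r0=216+4=220
after SUB r4, r4, #1: r4=5-1=4
CMP r4, #2  (cmp 4,2)
BNE top: taken
after LDR r3, [r0]: r3=M[220]=4
after OR r3, r3, #13: r3=4|13=13
after ADD r0, r0, #4: r0=220+4=224
after SUB r4, r4, #1: r4=4-1=3
CMP r4, #2  (cmp 3,2)
BNE top: taken
after LDR r3, [r0]: r3=M[224]=21
after OR r3, r3, #13: r3=21|13=29
after ADD r0, r0, #4: r0=224+4=228
after SUB r4, r4, #1: r4=3-1=2
CMP r4, #2  (cmp 2,2)
BNE top: not taken
after AND r3, r3, #255: r3=29&255=29
halt.
Total executed instructions: 47.

47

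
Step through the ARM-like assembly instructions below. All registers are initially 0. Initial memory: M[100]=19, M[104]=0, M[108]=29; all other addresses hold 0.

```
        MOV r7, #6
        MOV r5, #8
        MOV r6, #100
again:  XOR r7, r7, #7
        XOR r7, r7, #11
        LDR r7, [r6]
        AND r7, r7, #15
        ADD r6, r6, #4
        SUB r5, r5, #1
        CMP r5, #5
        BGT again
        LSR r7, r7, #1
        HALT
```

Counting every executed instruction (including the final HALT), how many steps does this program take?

29

MOV r7, #6 → r7=6
MOV r5, #8 → r5=8
MOV r6, #100 → r6=100
XOR r7, r7, #7 → r7=6^7=1
XOR r7, r7, #11 → r7=1^11=10
LDR r7, [r6] → r7=M[100]=19
AND r7, r7, #15 → r7=19&15=3
ADD r6, r6, #4 → r6=100+4=104
SUB r5, r5, #1 → r5=8-1=7
CMP r5, #5  (cmp 7,5)
BGT again: taken
XOR r7, r7, #7 → r7=3^7=4
XOR r7, r7, #11 → r7=4^11=15
LDR r7, [r6] → r7=M[104]=0
AND r7, r7, #15 → r7=0&15=0
ADD r6, r6, #4 → r6=104+4=108
SUB r5, r5, #1 → r5=7-1=6
CMP r5, #5  (cmp 6,5)
BGT again: taken
XOR r7, r7, #7 → r7=0^7=7
XOR r7, r7, #11 → r7=7^11=12
LDR r7, [r6] → r7=M[108]=29
AND r7, r7, #15 → r7=29&15=13
ADD r6, r6, #4 → r6=108+4=112
SUB r5, r5, #1 → r5=6-1=5
CMP r5, #5  (cmp 5,5)
BGT again: not taken
LSR r7, r7, #1 → r7=13>>1=6
halt.
Total executed instructions: 29.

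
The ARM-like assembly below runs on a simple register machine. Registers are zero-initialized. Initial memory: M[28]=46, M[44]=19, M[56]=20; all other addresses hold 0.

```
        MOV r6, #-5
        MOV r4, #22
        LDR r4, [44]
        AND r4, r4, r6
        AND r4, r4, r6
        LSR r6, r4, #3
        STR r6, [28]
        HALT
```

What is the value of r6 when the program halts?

2

after MOV r6, #-5: r6=-5
after MOV r4, #22: r4=22
after LDR r4, [44]: r4=M[44]=19
after AND r4, r4, r6: r4=19&(-5)=19
after AND r4, r4, r6: r4=19&(-5)=19
after LSR r6, r4, #3: r6=19>>3=2
STR r6, [28] → M[28]=2
halt.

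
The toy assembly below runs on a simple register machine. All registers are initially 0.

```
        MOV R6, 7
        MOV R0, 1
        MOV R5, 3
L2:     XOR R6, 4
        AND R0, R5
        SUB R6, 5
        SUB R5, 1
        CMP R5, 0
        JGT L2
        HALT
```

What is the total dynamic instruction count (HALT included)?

MOV R6, 7 → R6=7
MOV R0, 1 → R0=1
MOV R5, 3 → R5=3
XOR R6, 4 → R6=7^4=3
AND R0, R5 → R0=1&3=1
SUB R6, 5 → R6=3-5=-2
SUB R5, 1 → R5=3-1=2
CMP R5, 0  (cmp 2,0)
JGT L2: taken
XOR R6, 4 → R6=(-2)^4=-6
AND R0, R5 → R0=1&2=0
SUB R6, 5 → R6=(-6)-5=-11
SUB R5, 1 → R5=2-1=1
CMP R5, 0  (cmp 1,0)
JGT L2: taken
XOR R6, 4 → R6=(-11)^4=-15
AND R0, R5 → R0=0&1=0
SUB R6, 5 → R6=(-15)-5=-20
SUB R5, 1 → R5=1-1=0
CMP R5, 0  (cmp 0,0)
JGT L2: not taken
halt.
Total executed instructions: 22.

22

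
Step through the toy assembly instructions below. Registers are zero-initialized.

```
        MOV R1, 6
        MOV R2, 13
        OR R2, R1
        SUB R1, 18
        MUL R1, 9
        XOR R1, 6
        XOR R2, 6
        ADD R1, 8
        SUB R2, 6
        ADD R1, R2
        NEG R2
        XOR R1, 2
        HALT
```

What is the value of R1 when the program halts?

after MOV R1, 6: R1=6
after MOV R2, 13: R2=13
after OR R2, R1: R2=13|6=15
after SUB R1, 18: R1=6-18=-12
after MUL R1, 9: R1=(-12)*9=-108
after XOR R1, 6: R1=(-108)^6=-110
after XOR R2, 6: R2=15^6=9
after ADD R1, 8: R1=(-110)+8=-102
after SUB R2, 6: R2=9-6=3
after ADD R1, R2: R1=(-102)+3=-99
after NEG R2: R2=-(3)=-3
after XOR R1, 2: R1=(-99)^2=-97
halt.

-97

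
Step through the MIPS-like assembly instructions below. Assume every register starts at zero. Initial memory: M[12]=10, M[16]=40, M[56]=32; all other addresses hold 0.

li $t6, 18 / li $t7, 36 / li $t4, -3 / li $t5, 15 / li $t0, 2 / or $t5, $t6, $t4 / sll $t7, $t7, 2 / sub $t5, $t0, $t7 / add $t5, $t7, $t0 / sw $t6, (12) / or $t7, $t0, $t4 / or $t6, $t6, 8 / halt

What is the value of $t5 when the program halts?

$t6=18
$t7=36
$t4=-3
$t5=15
$t0=2
$t5=18|(-3)=-1
$t7=36<<2=144
$t5=2-144=-142
$t5=144+2=146
sw $t6, (12) → M[12]=18
$t7=2|(-3)=-1
$t6=18|8=26
halt.

146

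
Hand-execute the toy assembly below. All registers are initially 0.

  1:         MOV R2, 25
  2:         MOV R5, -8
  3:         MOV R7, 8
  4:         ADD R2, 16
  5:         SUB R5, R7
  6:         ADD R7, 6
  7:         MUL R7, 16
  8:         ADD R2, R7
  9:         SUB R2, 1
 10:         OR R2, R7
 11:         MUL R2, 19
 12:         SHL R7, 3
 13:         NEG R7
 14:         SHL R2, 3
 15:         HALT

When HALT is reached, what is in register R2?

74176

after MOV R2, 25: R2=25
after MOV R5, -8: R5=-8
after MOV R7, 8: R7=8
after ADD R2, 16: R2=25+16=41
after SUB R5, R7: R5=(-8)-8=-16
after ADD R7, 6: R7=8+6=14
after MUL R7, 16: R7=14*16=224
after ADD R2, R7: R2=41+224=265
after SUB R2, 1: R2=265-1=264
after OR R2, R7: R2=264|224=488
after MUL R2, 19: R2=488*19=9272
after SHL R7, 3: R7=224<<3=1792
after NEG R7: R7=-(1792)=-1792
after SHL R2, 3: R2=9272<<3=74176
halt.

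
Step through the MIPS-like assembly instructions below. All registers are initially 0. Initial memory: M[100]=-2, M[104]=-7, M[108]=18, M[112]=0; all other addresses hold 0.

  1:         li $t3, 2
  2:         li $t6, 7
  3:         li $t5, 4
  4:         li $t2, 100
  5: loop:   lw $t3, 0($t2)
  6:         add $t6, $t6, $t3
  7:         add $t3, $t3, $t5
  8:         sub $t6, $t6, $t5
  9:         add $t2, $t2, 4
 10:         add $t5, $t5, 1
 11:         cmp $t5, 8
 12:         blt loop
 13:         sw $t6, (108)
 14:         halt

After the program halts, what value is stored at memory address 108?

after li $t3, 2: $t3=2
after li $t6, 7: $t6=7
after li $t5, 4: $t5=4
after li $t2, 100: $t2=100
after lw $t3, 0($t2): $t3=M[100]=-2
after add $t6, $t6, $t3: $t6=7+(-2)=5
after add $t3, $t3, $t5: $t3=(-2)+4=2
after sub $t6, $t6, $t5: $t6=5-4=1
after add $t2, $t2, 4: $t2=100+4=104
after add $t5, $t5, 1: $t5=4+1=5
cmp $t5, 8  (cmp 5,8)
blt loop: taken
after lw $t3, 0($t2): $t3=M[104]=-7
after add $t6, $t6, $t3: $t6=1+(-7)=-6
after add $t3, $t3, $t5: $t3=(-7)+5=-2
after sub $t6, $t6, $t5: $t6=(-6)-5=-11
after add $t2, $t2, 4: $t2=104+4=108
after add $t5, $t5, 1: $t5=5+1=6
cmp $t5, 8  (cmp 6,8)
blt loop: taken
after lw $t3, 0($t2): $t3=M[108]=18
after add $t6, $t6, $t3: $t6=(-11)+18=7
after add $t3, $t3, $t5: $t3=18+6=24
after sub $t6, $t6, $t5: $t6=7-6=1
after add $t2, $t2, 4: $t2=108+4=112
after add $t5, $t5, 1: $t5=6+1=7
cmp $t5, 8  (cmp 7,8)
blt loop: taken
after lw $t3, 0($t2): $t3=M[112]=0
after add $t6, $t6, $t3: $t6=1+0=1
after add $t3, $t3, $t5: $t3=0+7=7
after sub $t6, $t6, $t5: $t6=1-7=-6
after add $t2, $t2, 4: $t2=112+4=116
after add $t5, $t5, 1: $t5=7+1=8
cmp $t5, 8  (cmp 8,8)
blt loop: not taken
sw $t6, (108) → M[108]=-6
halt.

-6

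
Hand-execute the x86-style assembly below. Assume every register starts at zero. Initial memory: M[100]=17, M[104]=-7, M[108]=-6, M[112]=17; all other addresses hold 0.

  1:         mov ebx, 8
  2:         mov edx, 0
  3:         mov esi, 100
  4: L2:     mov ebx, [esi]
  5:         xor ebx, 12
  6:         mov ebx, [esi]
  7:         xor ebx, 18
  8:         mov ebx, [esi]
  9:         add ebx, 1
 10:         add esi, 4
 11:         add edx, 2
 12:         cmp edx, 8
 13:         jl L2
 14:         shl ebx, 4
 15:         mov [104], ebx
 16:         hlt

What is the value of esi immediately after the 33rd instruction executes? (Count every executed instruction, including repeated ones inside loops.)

mov ebx, 8 → ebx=8
mov edx, 0 → edx=0
mov esi, 100 → esi=100
mov ebx, [esi] → ebx=M[100]=17
xor ebx, 12 → ebx=17^12=29
mov ebx, [esi] → ebx=M[100]=17
xor ebx, 18 → ebx=17^18=3
mov ebx, [esi] → ebx=M[100]=17
add ebx, 1 → ebx=17+1=18
add esi, 4 → esi=100+4=104
add edx, 2 → edx=0+2=2
cmp edx, 8  (cmp 2,8)
jl L2: taken
mov ebx, [esi] → ebx=M[104]=-7
xor ebx, 12 → ebx=(-7)^12=-11
mov ebx, [esi] → ebx=M[104]=-7
xor ebx, 18 → ebx=(-7)^18=-21
mov ebx, [esi] → ebx=M[104]=-7
add ebx, 1 → ebx=(-7)+1=-6
add esi, 4 → esi=104+4=108
add edx, 2 → edx=2+2=4
cmp edx, 8  (cmp 4,8)
jl L2: taken
mov ebx, [esi] → ebx=M[108]=-6
xor ebx, 12 → ebx=(-6)^12=-10
mov ebx, [esi] → ebx=M[108]=-6
xor ebx, 18 → ebx=(-6)^18=-24
mov ebx, [esi] → ebx=M[108]=-6
add ebx, 1 → ebx=(-6)+1=-5
add esi, 4 → esi=108+4=112
add edx, 2 → edx=4+2=6
cmp edx, 8  (cmp 6,8)
jl L2: taken
After step 33: esi = 112.

112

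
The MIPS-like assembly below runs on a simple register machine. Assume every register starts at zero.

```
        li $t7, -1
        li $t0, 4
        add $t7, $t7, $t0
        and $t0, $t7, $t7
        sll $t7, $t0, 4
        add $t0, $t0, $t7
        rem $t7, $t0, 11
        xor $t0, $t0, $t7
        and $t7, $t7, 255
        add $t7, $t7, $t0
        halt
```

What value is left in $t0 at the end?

52

li $t7, -1 → $t7=-1
li $t0, 4 → $t0=4
add $t7, $t7, $t0 → $t7=(-1)+4=3
and $t0, $t7, $t7 → $t0=3&3=3
sll $t7, $t0, 4 → $t7=3<<4=48
add $t0, $t0, $t7 → $t0=3+48=51
rem $t7, $t0, 11 → $t7=51%11=7
xor $t0, $t0, $t7 → $t0=51^7=52
and $t7, $t7, 255 → $t7=7&255=7
add $t7, $t7, $t0 → $t7=7+52=59
halt.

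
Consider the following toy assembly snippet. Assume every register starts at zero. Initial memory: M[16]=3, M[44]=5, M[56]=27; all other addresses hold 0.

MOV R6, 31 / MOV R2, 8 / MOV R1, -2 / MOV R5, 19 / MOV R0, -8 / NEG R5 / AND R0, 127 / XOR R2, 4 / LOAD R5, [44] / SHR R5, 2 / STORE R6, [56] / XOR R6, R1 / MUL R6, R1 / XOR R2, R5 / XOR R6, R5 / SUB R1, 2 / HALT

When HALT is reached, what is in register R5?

1

MOV R6, 31 → R6=31
MOV R2, 8 → R2=8
MOV R1, -2 → R1=-2
MOV R5, 19 → R5=19
MOV R0, -8 → R0=-8
NEG R5 → R5=-(19)=-19
AND R0, 127 → R0=(-8)&127=120
XOR R2, 4 → R2=8^4=12
LOAD R5, [44] → R5=M[44]=5
SHR R5, 2 → R5=5>>2=1
STORE R6, [56] → M[56]=31
XOR R6, R1 → R6=31^(-2)=-31
MUL R6, R1 → R6=(-31)*(-2)=62
XOR R2, R5 → R2=12^1=13
XOR R6, R5 → R6=62^1=63
SUB R1, 2 → R1=(-2)-2=-4
halt.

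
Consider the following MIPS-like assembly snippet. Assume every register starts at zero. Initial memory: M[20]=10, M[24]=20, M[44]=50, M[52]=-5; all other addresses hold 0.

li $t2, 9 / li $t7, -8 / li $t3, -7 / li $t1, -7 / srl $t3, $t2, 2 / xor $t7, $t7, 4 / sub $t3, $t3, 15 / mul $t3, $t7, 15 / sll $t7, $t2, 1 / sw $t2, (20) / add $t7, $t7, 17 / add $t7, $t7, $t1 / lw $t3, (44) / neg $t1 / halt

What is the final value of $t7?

li $t2, 9 → $t2=9
li $t7, -8 → $t7=-8
li $t3, -7 → $t3=-7
li $t1, -7 → $t1=-7
srl $t3, $t2, 2 → $t3=9>>2=2
xor $t7, $t7, 4 → $t7=(-8)^4=-4
sub $t3, $t3, 15 → $t3=2-15=-13
mul $t3, $t7, 15 → $t3=(-4)*15=-60
sll $t7, $t2, 1 → $t7=9<<1=18
sw $t2, (20) → M[20]=9
add $t7, $t7, 17 → $t7=18+17=35
add $t7, $t7, $t1 → $t7=35+(-7)=28
lw $t3, (44) → $t3=M[44]=50
neg $t1 → $t1=-(-7)=7
halt.

28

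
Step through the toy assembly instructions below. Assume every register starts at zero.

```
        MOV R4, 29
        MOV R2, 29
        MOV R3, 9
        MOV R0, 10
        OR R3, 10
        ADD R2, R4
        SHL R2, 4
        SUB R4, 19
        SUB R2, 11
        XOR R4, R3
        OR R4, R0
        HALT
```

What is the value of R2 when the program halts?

917

after MOV R4, 29: R4=29
after MOV R2, 29: R2=29
after MOV R3, 9: R3=9
after MOV R0, 10: R0=10
after OR R3, 10: R3=9|10=11
after ADD R2, R4: R2=29+29=58
after SHL R2, 4: R2=58<<4=928
after SUB R4, 19: R4=29-19=10
after SUB R2, 11: R2=928-11=917
after XOR R4, R3: R4=10^11=1
after OR R4, R0: R4=1|10=11
halt.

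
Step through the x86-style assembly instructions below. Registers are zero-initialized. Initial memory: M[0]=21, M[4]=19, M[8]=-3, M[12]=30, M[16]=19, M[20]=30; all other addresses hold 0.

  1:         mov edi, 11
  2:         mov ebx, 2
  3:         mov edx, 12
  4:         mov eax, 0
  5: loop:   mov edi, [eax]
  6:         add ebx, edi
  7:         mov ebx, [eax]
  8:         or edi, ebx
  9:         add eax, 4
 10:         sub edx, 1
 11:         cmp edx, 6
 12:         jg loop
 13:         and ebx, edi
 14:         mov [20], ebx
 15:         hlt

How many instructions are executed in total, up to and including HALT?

mov edi, 11 → edi=11
mov ebx, 2 → ebx=2
mov edx, 12 → edx=12
mov eax, 0 → eax=0
mov edi, [eax] → edi=M[0]=21
add ebx, edi → ebx=2+21=23
mov ebx, [eax] → ebx=M[0]=21
or edi, ebx → edi=21|21=21
add eax, 4 → eax=0+4=4
sub edx, 1 → edx=12-1=11
cmp edx, 6  (cmp 11,6)
jg loop: taken
mov edi, [eax] → edi=M[4]=19
add ebx, edi → ebx=21+19=40
mov ebx, [eax] → ebx=M[4]=19
or edi, ebx → edi=19|19=19
add eax, 4 → eax=4+4=8
sub edx, 1 → edx=11-1=10
cmp edx, 6  (cmp 10,6)
jg loop: taken
mov edi, [eax] → edi=M[8]=-3
add ebx, edi → ebx=19+(-3)=16
mov ebx, [eax] → ebx=M[8]=-3
or edi, ebx → edi=(-3)|(-3)=-3
add eax, 4 → eax=8+4=12
sub edx, 1 → edx=10-1=9
cmp edx, 6  (cmp 9,6)
jg loop: taken
mov edi, [eax] → edi=M[12]=30
add ebx, edi → ebx=(-3)+30=27
mov ebx, [eax] → ebx=M[12]=30
or edi, ebx → edi=30|30=30
add eax, 4 → eax=12+4=16
sub edx, 1 → edx=9-1=8
cmp edx, 6  (cmp 8,6)
jg loop: taken
mov edi, [eax] → edi=M[16]=19
add ebx, edi → ebx=30+19=49
mov ebx, [eax] → ebx=M[16]=19
or edi, ebx → edi=19|19=19
add eax, 4 → eax=16+4=20
sub edx, 1 → edx=8-1=7
cmp edx, 6  (cmp 7,6)
jg loop: taken
mov edi, [eax] → edi=M[20]=30
add ebx, edi → ebx=19+30=49
mov ebx, [eax] → ebx=M[20]=30
or edi, ebx → edi=30|30=30
add eax, 4 → eax=20+4=24
sub edx, 1 → edx=7-1=6
cmp edx, 6  (cmp 6,6)
jg loop: not taken
and ebx, edi → ebx=30&30=30
mov [20], ebx → M[20]=30
halt.
Total executed instructions: 55.

55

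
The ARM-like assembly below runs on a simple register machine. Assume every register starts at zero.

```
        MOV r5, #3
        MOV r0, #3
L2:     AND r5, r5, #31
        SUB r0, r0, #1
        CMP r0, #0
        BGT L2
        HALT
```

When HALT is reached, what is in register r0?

0

r5=3
r0=3
r5=3&31=3
r0=3-1=2
CMP r0, #0  (cmp 2,0)
BGT L2: taken
r5=3&31=3
r0=2-1=1
CMP r0, #0  (cmp 1,0)
BGT L2: taken
r5=3&31=3
r0=1-1=0
CMP r0, #0  (cmp 0,0)
BGT L2: not taken
halt.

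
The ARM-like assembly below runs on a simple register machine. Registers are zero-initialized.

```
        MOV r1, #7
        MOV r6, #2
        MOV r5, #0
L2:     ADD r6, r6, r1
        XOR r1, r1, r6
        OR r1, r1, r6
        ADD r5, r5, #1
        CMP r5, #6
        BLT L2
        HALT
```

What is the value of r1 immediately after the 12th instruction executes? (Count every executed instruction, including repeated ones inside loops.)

31

r1=7
r6=2
r5=0
r6=2+7=9
r1=7^9=14
r1=14|9=15
r5=0+1=1
CMP r5, #6  (cmp 1,6)
BLT L2: taken
r6=9+15=24
r1=15^24=23
r1=23|24=31
After step 12: r1 = 31.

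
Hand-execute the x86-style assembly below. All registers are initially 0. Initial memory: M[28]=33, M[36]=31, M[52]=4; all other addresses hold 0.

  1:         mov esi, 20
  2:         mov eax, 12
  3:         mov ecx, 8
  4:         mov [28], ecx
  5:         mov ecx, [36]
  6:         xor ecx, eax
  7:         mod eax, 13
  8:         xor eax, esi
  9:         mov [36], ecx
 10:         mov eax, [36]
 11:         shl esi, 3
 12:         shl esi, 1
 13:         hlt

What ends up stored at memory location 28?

after mov esi, 20: esi=20
after mov eax, 12: eax=12
after mov ecx, 8: ecx=8
mov [28], ecx → M[28]=8
after mov ecx, [36]: ecx=M[36]=31
after xor ecx, eax: ecx=31^12=19
after mod eax, 13: eax=12%13=12
after xor eax, esi: eax=12^20=24
mov [36], ecx → M[36]=19
after mov eax, [36]: eax=M[36]=19
after shl esi, 3: esi=20<<3=160
after shl esi, 1: esi=160<<1=320
halt.

8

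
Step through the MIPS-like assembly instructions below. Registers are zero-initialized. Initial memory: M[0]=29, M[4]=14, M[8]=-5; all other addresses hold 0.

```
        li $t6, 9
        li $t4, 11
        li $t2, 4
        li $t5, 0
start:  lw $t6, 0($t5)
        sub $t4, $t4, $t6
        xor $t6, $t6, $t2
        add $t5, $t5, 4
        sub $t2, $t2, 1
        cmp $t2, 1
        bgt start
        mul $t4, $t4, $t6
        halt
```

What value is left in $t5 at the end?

12

$t6=9
$t4=11
$t2=4
$t5=0
$t6=M[0]=29
$t4=11-29=-18
$t6=29^4=25
$t5=0+4=4
$t2=4-1=3
cmp $t2, 1  (cmp 3,1)
bgt start: taken
$t6=M[4]=14
$t4=(-18)-14=-32
$t6=14^3=13
$t5=4+4=8
$t2=3-1=2
cmp $t2, 1  (cmp 2,1)
bgt start: taken
$t6=M[8]=-5
$t4=(-32)-(-5)=-27
$t6=(-5)^2=-7
$t5=8+4=12
$t2=2-1=1
cmp $t2, 1  (cmp 1,1)
bgt start: not taken
$t4=(-27)*(-7)=189
halt.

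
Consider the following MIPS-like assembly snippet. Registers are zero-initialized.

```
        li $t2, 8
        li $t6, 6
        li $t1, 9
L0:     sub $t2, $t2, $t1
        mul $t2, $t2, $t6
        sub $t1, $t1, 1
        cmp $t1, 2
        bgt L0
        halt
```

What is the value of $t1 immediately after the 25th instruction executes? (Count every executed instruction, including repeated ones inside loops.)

5

$t2=8
$t6=6
$t1=9
$t2=8-9=-1
$t2=(-1)*6=-6
$t1=9-1=8
cmp $t1, 2  (cmp 8,2)
bgt L0: taken
$t2=(-6)-8=-14
$t2=(-14)*6=-84
$t1=8-1=7
cmp $t1, 2  (cmp 7,2)
bgt L0: taken
$t2=(-84)-7=-91
$t2=(-91)*6=-546
$t1=7-1=6
cmp $t1, 2  (cmp 6,2)
bgt L0: taken
$t2=(-546)-6=-552
$t2=(-552)*6=-3312
$t1=6-1=5
cmp $t1, 2  (cmp 5,2)
bgt L0: taken
$t2=(-3312)-5=-3317
$t2=(-3317)*6=-19902
After step 25: $t1 = 5.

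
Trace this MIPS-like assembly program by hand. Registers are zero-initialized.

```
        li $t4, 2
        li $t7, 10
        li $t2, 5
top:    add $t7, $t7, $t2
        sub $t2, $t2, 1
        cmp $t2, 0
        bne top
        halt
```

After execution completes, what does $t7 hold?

$t4=2
$t7=10
$t2=5
$t7=10+5=15
$t2=5-1=4
cmp $t2, 0  (cmp 4,0)
bne top: taken
$t7=15+4=19
$t2=4-1=3
cmp $t2, 0  (cmp 3,0)
bne top: taken
$t7=19+3=22
$t2=3-1=2
cmp $t2, 0  (cmp 2,0)
bne top: taken
$t7=22+2=24
$t2=2-1=1
cmp $t2, 0  (cmp 1,0)
bne top: taken
$t7=24+1=25
$t2=1-1=0
cmp $t2, 0  (cmp 0,0)
bne top: not taken
halt.

25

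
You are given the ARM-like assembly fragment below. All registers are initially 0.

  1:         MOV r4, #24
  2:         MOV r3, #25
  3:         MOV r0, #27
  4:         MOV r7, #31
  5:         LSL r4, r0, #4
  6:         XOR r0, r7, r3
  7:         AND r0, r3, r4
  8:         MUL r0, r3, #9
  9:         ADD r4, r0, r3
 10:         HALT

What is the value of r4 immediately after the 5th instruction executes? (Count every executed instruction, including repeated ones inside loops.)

432

after MOV r4, #24: r4=24
after MOV r3, #25: r3=25
after MOV r0, #27: r0=27
after MOV r7, #31: r7=31
after LSL r4, r0, #4: r4=27<<4=432
After step 5: r4 = 432.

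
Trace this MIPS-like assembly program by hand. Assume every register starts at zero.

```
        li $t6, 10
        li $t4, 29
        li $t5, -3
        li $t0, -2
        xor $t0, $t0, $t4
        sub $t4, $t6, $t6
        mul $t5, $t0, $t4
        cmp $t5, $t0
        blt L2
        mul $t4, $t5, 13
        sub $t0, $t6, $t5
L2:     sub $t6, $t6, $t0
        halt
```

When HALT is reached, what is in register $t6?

li $t6, 10 → $t6=10
li $t4, 29 → $t4=29
li $t5, -3 → $t5=-3
li $t0, -2 → $t0=-2
xor $t0, $t0, $t4 → $t0=(-2)^29=-29
sub $t4, $t6, $t6 → $t4=10-10=0
mul $t5, $t0, $t4 → $t5=(-29)*0=0
cmp $t5, $t0  (cmp 0,-29)
blt L2: not taken
mul $t4, $t5, 13 → $t4=0*13=0
sub $t0, $t6, $t5 → $t0=10-0=10
sub $t6, $t6, $t0 → $t6=10-10=0
halt.

0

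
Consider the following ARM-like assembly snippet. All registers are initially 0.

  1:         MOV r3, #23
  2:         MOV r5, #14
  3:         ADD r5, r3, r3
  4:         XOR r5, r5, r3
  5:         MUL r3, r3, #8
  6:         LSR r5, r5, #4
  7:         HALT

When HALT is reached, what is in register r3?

MOV r3, #23 → r3=23
MOV r5, #14 → r5=14
ADD r5, r3, r3 → r5=23+23=46
XOR r5, r5, r3 → r5=46^23=57
MUL r3, r3, #8 → r3=23*8=184
LSR r5, r5, #4 → r5=57>>4=3
halt.

184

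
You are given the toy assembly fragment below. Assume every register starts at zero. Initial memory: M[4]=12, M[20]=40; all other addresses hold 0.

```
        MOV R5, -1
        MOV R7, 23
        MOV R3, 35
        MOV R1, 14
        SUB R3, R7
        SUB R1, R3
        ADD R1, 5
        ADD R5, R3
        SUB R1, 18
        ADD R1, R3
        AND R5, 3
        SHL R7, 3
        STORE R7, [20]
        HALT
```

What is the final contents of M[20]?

R5=-1
R7=23
R3=35
R1=14
R3=35-23=12
R1=14-12=2
R1=2+5=7
R5=(-1)+12=11
R1=7-18=-11
R1=(-11)+12=1
R5=11&3=3
R7=23<<3=184
STORE R7, [20] → M[20]=184
halt.

184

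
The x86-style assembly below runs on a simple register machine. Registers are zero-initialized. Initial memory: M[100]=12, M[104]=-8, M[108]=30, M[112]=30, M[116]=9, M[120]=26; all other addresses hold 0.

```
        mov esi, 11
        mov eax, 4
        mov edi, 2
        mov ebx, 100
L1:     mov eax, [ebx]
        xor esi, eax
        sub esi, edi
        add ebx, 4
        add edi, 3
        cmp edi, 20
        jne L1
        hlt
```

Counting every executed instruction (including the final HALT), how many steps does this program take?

after mov esi, 11: esi=11
after mov eax, 4: eax=4
after mov edi, 2: edi=2
after mov ebx, 100: ebx=100
after mov eax, [ebx]: eax=M[100]=12
after xor esi, eax: esi=11^12=7
after sub esi, edi: esi=7-2=5
after add ebx, 4: ebx=100+4=104
after add edi, 3: edi=2+3=5
cmp edi, 20  (cmp 5,20)
jne L1: taken
after mov eax, [ebx]: eax=M[104]=-8
after xor esi, eax: esi=5^(-8)=-3
after sub esi, edi: esi=(-3)-5=-8
after add ebx, 4: ebx=104+4=108
after add edi, 3: edi=5+3=8
cmp edi, 20  (cmp 8,20)
jne L1: taken
after mov eax, [ebx]: eax=M[108]=30
after xor esi, eax: esi=(-8)^30=-26
after sub esi, edi: esi=(-26)-8=-34
after add ebx, 4: ebx=108+4=112
after add edi, 3: edi=8+3=11
cmp edi, 20  (cmp 11,20)
jne L1: taken
after mov eax, [ebx]: eax=M[112]=30
after xor esi, eax: esi=(-34)^30=-64
after sub esi, edi: esi=(-64)-11=-75
after add ebx, 4: ebx=112+4=116
after add edi, 3: edi=11+3=14
cmp edi, 20  (cmp 14,20)
jne L1: taken
after mov eax, [ebx]: eax=M[116]=9
after xor esi, eax: esi=(-75)^9=-68
after sub esi, edi: esi=(-68)-14=-82
after add ebx, 4: ebx=116+4=120
after add edi, 3: edi=14+3=17
cmp edi, 20  (cmp 17,20)
jne L1: taken
after mov eax, [ebx]: eax=M[120]=26
after xor esi, eax: esi=(-82)^26=-76
after sub esi, edi: esi=(-76)-17=-93
after add ebx, 4: ebx=120+4=124
after add edi, 3: edi=17+3=20
cmp edi, 20  (cmp 20,20)
jne L1: not taken
halt.
Total executed instructions: 47.

47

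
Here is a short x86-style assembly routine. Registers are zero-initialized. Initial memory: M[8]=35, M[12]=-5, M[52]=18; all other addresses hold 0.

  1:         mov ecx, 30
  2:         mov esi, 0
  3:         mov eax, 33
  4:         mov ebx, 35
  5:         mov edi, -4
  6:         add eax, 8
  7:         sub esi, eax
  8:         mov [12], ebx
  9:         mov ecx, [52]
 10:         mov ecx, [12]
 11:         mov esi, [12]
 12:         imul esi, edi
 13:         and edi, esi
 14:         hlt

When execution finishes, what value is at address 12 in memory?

35

ecx=30
esi=0
eax=33
ebx=35
edi=-4
eax=33+8=41
esi=0-41=-41
mov [12], ebx → M[12]=35
ecx=M[52]=18
ecx=M[12]=35
esi=M[12]=35
esi=35*(-4)=-140
edi=(-4)&(-140)=-140
halt.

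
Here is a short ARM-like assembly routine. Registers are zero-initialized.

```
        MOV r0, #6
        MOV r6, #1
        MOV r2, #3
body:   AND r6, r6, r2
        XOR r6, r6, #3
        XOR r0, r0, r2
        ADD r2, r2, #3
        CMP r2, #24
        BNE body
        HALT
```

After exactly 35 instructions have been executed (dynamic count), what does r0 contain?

9

r0=6
r6=1
r2=3
r6=1&3=1
r6=1^3=2
r0=6^3=5
r2=3+3=6
CMP r2, #24  (cmp 6,24)
BNE body: taken
r6=2&6=2
r6=2^3=1
r0=5^6=3
r2=6+3=9
CMP r2, #24  (cmp 9,24)
BNE body: taken
r6=1&9=1
r6=1^3=2
r0=3^9=10
r2=9+3=12
CMP r2, #24  (cmp 12,24)
BNE body: taken
r6=2&12=0
r6=0^3=3
r0=10^12=6
r2=12+3=15
CMP r2, #24  (cmp 15,24)
BNE body: taken
r6=3&15=3
r6=3^3=0
r0=6^15=9
r2=15+3=18
CMP r2, #24  (cmp 18,24)
BNE body: taken
r6=0&18=0
r6=0^3=3
After step 35: r0 = 9.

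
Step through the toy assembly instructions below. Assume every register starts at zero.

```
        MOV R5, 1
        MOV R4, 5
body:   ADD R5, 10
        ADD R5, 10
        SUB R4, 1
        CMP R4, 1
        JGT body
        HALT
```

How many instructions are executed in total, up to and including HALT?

23

after MOV R5, 1: R5=1
after MOV R4, 5: R4=5
after ADD R5, 10: R5=1+10=11
after ADD R5, 10: R5=11+10=21
after SUB R4, 1: R4=5-1=4
CMP R4, 1  (cmp 4,1)
JGT body: taken
after ADD R5, 10: R5=21+10=31
after ADD R5, 10: R5=31+10=41
after SUB R4, 1: R4=4-1=3
CMP R4, 1  (cmp 3,1)
JGT body: taken
after ADD R5, 10: R5=41+10=51
after ADD R5, 10: R5=51+10=61
after SUB R4, 1: R4=3-1=2
CMP R4, 1  (cmp 2,1)
JGT body: taken
after ADD R5, 10: R5=61+10=71
after ADD R5, 10: R5=71+10=81
after SUB R4, 1: R4=2-1=1
CMP R4, 1  (cmp 1,1)
JGT body: not taken
halt.
Total executed instructions: 23.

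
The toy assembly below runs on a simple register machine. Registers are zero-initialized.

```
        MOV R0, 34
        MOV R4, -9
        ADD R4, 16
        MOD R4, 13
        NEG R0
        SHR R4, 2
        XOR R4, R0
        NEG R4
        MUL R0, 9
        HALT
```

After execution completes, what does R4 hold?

33

MOV R0, 34 → R0=34
MOV R4, -9 → R4=-9
ADD R4, 16 → R4=(-9)+16=7
MOD R4, 13 → R4=7%13=7
NEG R0 → R0=-(34)=-34
SHR R4, 2 → R4=7>>2=1
XOR R4, R0 → R4=1^(-34)=-33
NEG R4 → R4=-(-33)=33
MUL R0, 9 → R0=(-34)*9=-306
halt.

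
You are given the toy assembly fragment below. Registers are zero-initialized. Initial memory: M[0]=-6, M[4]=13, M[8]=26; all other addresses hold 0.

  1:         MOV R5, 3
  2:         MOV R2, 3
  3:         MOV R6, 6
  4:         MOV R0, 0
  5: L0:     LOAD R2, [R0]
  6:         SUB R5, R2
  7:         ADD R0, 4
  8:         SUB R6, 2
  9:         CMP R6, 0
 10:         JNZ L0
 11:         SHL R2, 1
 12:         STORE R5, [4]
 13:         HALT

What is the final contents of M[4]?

R5=3
R2=3
R6=6
R0=0
R2=M[0]=-6
R5=3-(-6)=9
R0=0+4=4
R6=6-2=4
CMP R6, 0  (cmp 4,0)
JNZ L0: taken
R2=M[4]=13
R5=9-13=-4
R0=4+4=8
R6=4-2=2
CMP R6, 0  (cmp 2,0)
JNZ L0: taken
R2=M[8]=26
R5=(-4)-26=-30
R0=8+4=12
R6=2-2=0
CMP R6, 0  (cmp 0,0)
JNZ L0: not taken
R2=26<<1=52
STORE R5, [4] → M[4]=-30
halt.

-30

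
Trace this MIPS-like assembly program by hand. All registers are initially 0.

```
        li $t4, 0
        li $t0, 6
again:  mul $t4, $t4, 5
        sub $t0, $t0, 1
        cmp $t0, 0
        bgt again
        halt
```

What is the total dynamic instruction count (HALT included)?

after li $t4, 0: $t4=0
after li $t0, 6: $t0=6
after mul $t4, $t4, 5: $t4=0*5=0
after sub $t0, $t0, 1: $t0=6-1=5
cmp $t0, 0  (cmp 5,0)
bgt again: taken
after mul $t4, $t4, 5: $t4=0*5=0
after sub $t0, $t0, 1: $t0=5-1=4
cmp $t0, 0  (cmp 4,0)
bgt again: taken
after mul $t4, $t4, 5: $t4=0*5=0
after sub $t0, $t0, 1: $t0=4-1=3
cmp $t0, 0  (cmp 3,0)
bgt again: taken
after mul $t4, $t4, 5: $t4=0*5=0
after sub $t0, $t0, 1: $t0=3-1=2
cmp $t0, 0  (cmp 2,0)
bgt again: taken
after mul $t4, $t4, 5: $t4=0*5=0
after sub $t0, $t0, 1: $t0=2-1=1
cmp $t0, 0  (cmp 1,0)
bgt again: taken
after mul $t4, $t4, 5: $t4=0*5=0
after sub $t0, $t0, 1: $t0=1-1=0
cmp $t0, 0  (cmp 0,0)
bgt again: not taken
halt.
Total executed instructions: 27.

27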